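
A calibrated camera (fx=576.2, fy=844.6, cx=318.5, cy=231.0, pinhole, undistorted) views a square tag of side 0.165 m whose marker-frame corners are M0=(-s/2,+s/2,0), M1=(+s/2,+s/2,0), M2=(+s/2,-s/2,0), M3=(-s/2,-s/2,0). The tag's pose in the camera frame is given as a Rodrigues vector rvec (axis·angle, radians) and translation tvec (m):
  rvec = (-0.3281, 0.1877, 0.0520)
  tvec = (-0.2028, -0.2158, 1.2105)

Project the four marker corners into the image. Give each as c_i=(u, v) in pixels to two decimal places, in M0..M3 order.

Intrinsics K: fx=576.2, fy=844.6, cx=318.5, cy=231.0
Marker side s = 0.165 m; corners in marker frame (Z=0):
  M0 = (-0.0825, +0.0825, 0)
  M1 = (+0.0825, +0.0825, 0)
  M2 = (+0.0825, -0.0825, 0)
  M3 = (-0.0825, -0.0825, 0)
rvec = (-0.3281, 0.1877, 0.0520), |rvec| = θ = 0.38156 rad = 21.862°
Rodrigues: sinθ=0.37236, 1−cosθ=0.07191; R = I + sinθ·[k]× + (1−cosθ)·[k]×²:
    [+0.98126 -0.08117 +0.17475]
    [+0.02033 +0.94549 +0.32502]
    [-0.19161 -0.31538 +0.92942]
t = (-0.2028, -0.2158, 1.2105) m
M0: Pc = R·M0+t = (-0.29045, -0.13947, +1.20029); u = 576.2·(-0.29045)/1.20029 + 318.5 = 179.0690, v = 844.6·(-0.13947)/1.20029 + 231.0 = 132.8571
M1: Pc = R·M1+t = (-0.12854, -0.13612, +1.16867); u = 576.2·(-0.12854)/1.16867 + 318.5 = 255.1238, v = 844.6·(-0.13612)/1.16867 + 231.0 = 132.6260
M2: Pc = R·M2+t = (-0.11515, -0.29213, +1.22071); u = 576.2·(-0.11515)/1.22071 + 318.5 = 264.1471, v = 844.6·(-0.29213)/1.22071 + 231.0 = 28.8805
M3: Pc = R·M3+t = (-0.27706, -0.29548, +1.25233); u = 576.2·(-0.27706)/1.25233 + 318.5 = 191.0247, v = 844.6·(-0.29548)/1.25233 + 231.0 = 31.7210

c0=(179.07, 132.86) c1=(255.12, 132.63) c2=(264.15, 28.88) c3=(191.02, 31.72)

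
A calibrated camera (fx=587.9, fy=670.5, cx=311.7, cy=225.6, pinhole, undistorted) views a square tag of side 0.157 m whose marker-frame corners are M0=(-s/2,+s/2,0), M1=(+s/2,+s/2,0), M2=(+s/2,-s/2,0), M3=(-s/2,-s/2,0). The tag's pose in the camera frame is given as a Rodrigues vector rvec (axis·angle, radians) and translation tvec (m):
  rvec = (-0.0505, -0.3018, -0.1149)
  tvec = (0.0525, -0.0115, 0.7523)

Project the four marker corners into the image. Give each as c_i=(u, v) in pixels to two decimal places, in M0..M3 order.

c0=(301.59, 294.52) c1=(415.40, 276.00) c2=(400.44, 141.48) c3=(286.46, 151.23)

Intrinsics K: fx=587.9, fy=670.5, cx=311.7, cy=225.6
Marker side s = 0.157 m; corners in marker frame (Z=0):
  M0 = (-0.0785, +0.0785, 0)
  M1 = (+0.0785, +0.0785, 0)
  M2 = (+0.0785, -0.0785, 0)
  M3 = (-0.0785, -0.0785, 0)
rvec = (-0.0505, -0.3018, -0.1149), |rvec| = θ = 0.32686 rad = 18.728°
Rodrigues: sinθ=0.32107, 1−cosθ=0.05294; R = I + sinθ·[k]× + (1−cosθ)·[k]×²:
    [+0.94832 +0.12042 -0.29358]
    [-0.10531 +0.99219 +0.06679]
    [+0.29933 -0.03242 +0.95360]
t = (0.0525, -0.0115, 0.7523) m
M0: Pc = R·M0+t = (-0.01249, +0.07465, +0.72626); u = 587.9·(-0.01249)/0.72626 + 311.7 = 301.5892, v = 670.5·(+0.07465)/0.72626 + 225.6 = 294.5227
M1: Pc = R·M1+t = (+0.13640, +0.05812, +0.77325); u = 587.9·(+0.13640)/0.77325 + 311.7 = 415.4011, v = 670.5·(+0.05812)/0.77325 + 225.6 = 275.9970
M2: Pc = R·M2+t = (+0.11749, -0.09765, +0.77834); u = 587.9·(+0.11749)/0.77834 + 311.7 = 400.4431, v = 670.5·(-0.09765)/0.77834 + 225.6 = 141.4762
M3: Pc = R·M3+t = (-0.03140, -0.08112, +0.73135); u = 587.9·(-0.03140)/0.73135 + 311.7 = 286.4621, v = 670.5·(-0.08112)/0.73135 + 225.6 = 151.2289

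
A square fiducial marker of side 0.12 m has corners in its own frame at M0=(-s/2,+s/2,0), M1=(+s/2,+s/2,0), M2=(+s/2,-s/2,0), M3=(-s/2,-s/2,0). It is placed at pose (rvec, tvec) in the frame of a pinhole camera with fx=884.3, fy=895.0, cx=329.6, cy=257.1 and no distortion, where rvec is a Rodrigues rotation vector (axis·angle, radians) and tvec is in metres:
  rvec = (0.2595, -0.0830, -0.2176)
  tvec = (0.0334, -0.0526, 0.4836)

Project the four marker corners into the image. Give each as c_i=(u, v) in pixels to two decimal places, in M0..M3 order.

c0=(306.72, 288.53) c1=(512.48, 240.29) c2=(479.11, 24.09) c3=(258.90, 72.63)

Intrinsics K: fx=884.3, fy=895.0, cx=329.6, cy=257.1
Marker side s = 0.12 m; corners in marker frame (Z=0):
  M0 = (-0.0600, +0.0600, 0)
  M1 = (+0.0600, +0.0600, 0)
  M2 = (+0.0600, -0.0600, 0)
  M3 = (-0.0600, -0.0600, 0)
rvec = (0.2595, -0.0830, -0.2176), |rvec| = θ = 0.34868 rad = 19.978°
Rodrigues: sinθ=0.34166, 1−cosθ=0.06018; R = I + sinθ·[k]× + (1−cosθ)·[k]×²:
    [+0.97315 +0.20256 -0.10928]
    [-0.22388 +0.94323 -0.24533]
    [+0.05338 +0.26321 +0.96326]
t = (0.0334, -0.0526, 0.4836) m
M0: Pc = R·M0+t = (-0.01284, +0.01743, +0.49619); u = 884.3·(-0.01284)/0.49619 + 329.6 = 306.7242, v = 895.0·(+0.01743)/0.49619 + 257.1 = 288.5333
M1: Pc = R·M1+t = (+0.10394, -0.00944, +0.50260); u = 884.3·(+0.10394)/0.50260 + 329.6 = 512.4836, v = 895.0·(-0.00944)/0.50260 + 257.1 = 240.2920
M2: Pc = R·M2+t = (+0.07964, -0.12263, +0.47101); u = 884.3·(+0.07964)/0.47101 + 329.6 = 479.1127, v = 895.0·(-0.12263)/0.47101 + 257.1 = 24.0882
M3: Pc = R·M3+t = (-0.03714, -0.09576, +0.46460); u = 884.3·(-0.03714)/0.46460 + 329.6 = 258.9049, v = 895.0·(-0.09576)/0.46460 + 257.1 = 72.6283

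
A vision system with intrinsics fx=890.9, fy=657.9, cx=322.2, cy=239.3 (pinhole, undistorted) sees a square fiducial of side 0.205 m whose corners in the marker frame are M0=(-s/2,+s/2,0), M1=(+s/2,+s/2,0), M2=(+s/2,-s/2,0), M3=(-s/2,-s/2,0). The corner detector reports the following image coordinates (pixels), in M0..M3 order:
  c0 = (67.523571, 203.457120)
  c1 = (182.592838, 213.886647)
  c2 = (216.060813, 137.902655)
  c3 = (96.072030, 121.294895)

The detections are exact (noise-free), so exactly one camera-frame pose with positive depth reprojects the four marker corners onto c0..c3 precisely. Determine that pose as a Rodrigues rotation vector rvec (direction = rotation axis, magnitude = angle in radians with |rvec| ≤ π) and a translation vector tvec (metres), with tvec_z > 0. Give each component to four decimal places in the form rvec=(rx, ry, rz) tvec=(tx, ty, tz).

Intrinsics K: fx=890.9, fy=657.9, cx=322.2, cy=239.3
Marker side s = 0.205 m; corners in marker frame (Z=0):
  M0 = (-0.1025, +0.1025, 0)
  M1 = (+0.1025, +0.1025, 0)
  M2 = (+0.1025, -0.1025, 0)
  M3 = (-0.1025, -0.1025, 0)
Detected image corners:
  c0 = (67.523571, 203.457120) px
  c1 = (182.592838, 213.886647) px
  c2 = (216.060813, 137.902655) px
  c3 = (96.072030, 121.294895) px
Planar DLT: solve 8×8 A·h = b for H (H[2,2]=1):
  H  [+619.52005 -110.68054 +142.09438]
  H  [+121.52642 +434.52888 +170.54652]
  H  [+0.33129 +0.29159 +1.00000]
B = K⁻¹H; ‖b₁‖=0.667204, ‖b₂‖=0.667204; λ = 2/(‖b₁‖+‖b₂‖) = 1.498792, sign → tz>0 ⇒ λ=+1.498792
r₁ = λ·B[:,0] = (+0.86267,+0.09625,+0.49653); r₂ = λ·B[:,1] = (-0.34426,+0.83096,+0.43703)
r₃ = r₁×r₂ = (-0.37053,-0.54795,+0.74997); SVD([r₁ r₂ r₃]) → R = UVᵀ:
  R  [+0.86267 -0.34426 -0.37053]
  R  [+0.09625 +0.83096 -0.54795]
  R  [+0.49653 +0.43703 +0.74997]
t = (-0.30300, -0.15663, +1.49879) m
tr R = 2.443599; θ = arccos((tr R − 1)/2) = 0.764398 rad = 43.797°
axis k = ((R−Rᵀ)₃₂, (R−Rᵀ)₁₃, (R−Rᵀ)₂₁) / (2 sinθ) = (+0.711585, -0.626395, +0.318239)
rvec = θ·k = (+0.543934, -0.478815, +0.243261)

rvec=(0.5439, -0.4788, 0.2433) tvec=(-0.3030, -0.1566, 1.4988)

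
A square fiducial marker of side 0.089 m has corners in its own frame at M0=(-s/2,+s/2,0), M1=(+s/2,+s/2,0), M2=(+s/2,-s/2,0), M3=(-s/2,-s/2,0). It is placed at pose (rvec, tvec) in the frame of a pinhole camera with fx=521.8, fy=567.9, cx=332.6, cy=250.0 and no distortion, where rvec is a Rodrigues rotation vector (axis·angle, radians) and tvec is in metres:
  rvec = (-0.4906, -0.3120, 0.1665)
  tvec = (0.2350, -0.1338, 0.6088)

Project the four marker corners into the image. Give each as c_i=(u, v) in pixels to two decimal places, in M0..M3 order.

Intrinsics K: fx=521.8, fy=567.9, cx=332.6, cy=250.0
Marker side s = 0.089 m; corners in marker frame (Z=0):
  M0 = (-0.0445, +0.0445, 0)
  M1 = (+0.0445, +0.0445, 0)
  M2 = (+0.0445, -0.0445, 0)
  M3 = (-0.0445, -0.0445, 0)
rvec = (-0.4906, -0.3120, 0.1665), |rvec| = θ = 0.60478 rad = 34.651°
Rodrigues: sinθ=0.56858, 1−cosθ=0.17737; R = I + sinθ·[k]× + (1−cosθ)·[k]×²:
    [+0.93935 -0.08231 -0.33294]
    [+0.23076 +0.86984 +0.43604]
    [+0.25371 -0.48643 +0.83607]
t = (0.2350, -0.1338, 0.6088) m
M0: Pc = R·M0+t = (+0.18954, -0.10536, +0.57586); u = 521.8·(+0.18954)/0.57586 + 332.6 = 504.3421, v = 567.9·(-0.10536)/0.57586 + 250.0 = 146.0958
M1: Pc = R·M1+t = (+0.27314, -0.08482, +0.59844); u = 521.8·(+0.27314)/0.59844 + 332.6 = 570.7570, v = 567.9·(-0.08482)/0.59844 + 250.0 = 169.5060
M2: Pc = R·M2+t = (+0.28046, -0.16224, +0.64174); u = 521.8·(+0.28046)/0.64174 + 332.6 = 560.6468, v = 567.9·(-0.16224)/0.64174 + 250.0 = 106.4280
M3: Pc = R·M3+t = (+0.19686, -0.18278, +0.61916); u = 521.8·(+0.19686)/0.61916 + 332.6 = 498.5071, v = 567.9·(-0.18278)/0.61916 + 250.0 = 82.3542

c0=(504.34, 146.10) c1=(570.76, 169.51) c2=(560.65, 106.43) c3=(498.51, 82.35)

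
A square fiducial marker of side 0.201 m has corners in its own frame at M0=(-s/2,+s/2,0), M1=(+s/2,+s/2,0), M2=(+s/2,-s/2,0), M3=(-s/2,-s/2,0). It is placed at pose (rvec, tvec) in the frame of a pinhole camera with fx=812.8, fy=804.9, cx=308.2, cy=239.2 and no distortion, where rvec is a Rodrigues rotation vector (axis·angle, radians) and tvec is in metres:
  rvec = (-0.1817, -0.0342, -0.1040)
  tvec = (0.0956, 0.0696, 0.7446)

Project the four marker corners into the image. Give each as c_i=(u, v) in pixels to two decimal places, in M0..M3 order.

Intrinsics K: fx=812.8, fy=804.9, cx=308.2, cy=239.2
Marker side s = 0.201 m; corners in marker frame (Z=0):
  M0 = (-0.1005, +0.1005, 0)
  M1 = (+0.1005, +0.1005, 0)
  M2 = (+0.1005, -0.1005, 0)
  M3 = (-0.1005, -0.1005, 0)
rvec = (-0.1817, -0.0342, -0.1040), |rvec| = θ = 0.21213 rad = 12.154°
Rodrigues: sinθ=0.21055, 1−cosθ=0.02242; R = I + sinθ·[k]× + (1−cosθ)·[k]×²:
    [+0.99403 +0.10632 -0.02453]
    [-0.10013 +0.97817 +0.18211]
    [+0.04336 -0.17857 +0.98297]
t = (0.0956, 0.0696, 0.7446) m
M0: Pc = R·M0+t = (+0.00638, +0.17797, +0.72230); u = 812.8·(+0.00638)/0.72230 + 308.2 = 315.3849, v = 804.9·(+0.17797)/0.72230 + 239.2 = 437.5213
M1: Pc = R·M1+t = (+0.20618, +0.15784, +0.73101); u = 812.8·(+0.20618)/0.73101 + 308.2 = 537.4537, v = 804.9·(+0.15784)/0.73101 + 239.2 = 412.9974
M2: Pc = R·M2+t = (+0.18482, -0.03877, +0.76690); u = 812.8·(+0.18482)/0.76690 + 308.2 = 504.0756, v = 804.9·(-0.03877)/0.76690 + 239.2 = 198.5108
M3: Pc = R·M3+t = (-0.01498, -0.01864, +0.75819); u = 812.8·(-0.01498)/0.75819 + 308.2 = 292.1358, v = 804.9·(-0.01864)/0.75819 + 239.2 = 219.4084

c0=(315.38, 437.52) c1=(537.45, 413.00) c2=(504.08, 198.51) c3=(292.14, 219.41)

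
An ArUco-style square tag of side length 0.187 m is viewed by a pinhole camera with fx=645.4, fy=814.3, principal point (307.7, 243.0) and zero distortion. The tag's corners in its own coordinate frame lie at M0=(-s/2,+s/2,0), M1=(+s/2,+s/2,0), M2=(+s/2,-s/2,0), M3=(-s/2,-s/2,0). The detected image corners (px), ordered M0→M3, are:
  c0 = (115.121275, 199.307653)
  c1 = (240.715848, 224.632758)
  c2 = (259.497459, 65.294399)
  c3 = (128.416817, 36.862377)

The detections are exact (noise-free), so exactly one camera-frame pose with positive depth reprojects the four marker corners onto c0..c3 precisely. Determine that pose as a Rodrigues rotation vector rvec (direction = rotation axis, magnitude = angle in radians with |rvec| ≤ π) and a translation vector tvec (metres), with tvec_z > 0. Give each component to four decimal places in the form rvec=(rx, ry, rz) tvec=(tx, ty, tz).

Intrinsics K: fx=645.4, fy=814.3, cx=307.7, cy=243.0
Marker side s = 0.187 m; corners in marker frame (Z=0):
  M0 = (-0.0935, +0.0935, 0)
  M1 = (+0.0935, +0.0935, 0)
  M2 = (+0.0935, -0.0935, 0)
  M3 = (-0.0935, -0.0935, 0)
Detected image corners:
  c0 = (115.121275, 199.307653) px
  c1 = (240.715848, 224.632758) px
  c2 = (259.497459, 65.294399) px
  c3 = (128.416817, 36.862377) px
Planar DLT: solve 8×8 A·h = b for H (H[2,2]=1):
  H  [+697.82560 -41.86960 +186.14293]
  H  [+151.93596 +891.44804 +133.38374]
  H  [+0.06375 +0.23656 +1.00000]
B = K⁻¹H; ‖b₁‖=1.066022, ‖b₂‖=1.066022; λ = 2/(‖b₁‖+‖b₂‖) = 0.938067, sign → tz>0 ⇒ λ=+0.938067
r₁ = λ·B[:,0] = (+0.98576,+0.15718,+0.05980); r₂ = λ·B[:,1] = (-0.16665,+0.96072,+0.22191)
r₃ = r₁×r₂ = (-0.02257,-0.22871,+0.97323); SVD([r₁ r₂ r₃]) → R = UVᵀ:
  R  [+0.98576 -0.16665 -0.02257]
  R  [+0.15718 +0.96072 -0.22871]
  R  [+0.05980 +0.22191 +0.97323]
t = (-0.17668, -0.12628, +0.93807) m
tr R = 2.919709; θ = arccos((tr R − 1)/2) = 0.284314 rad = 16.290°
axis k = ((R−Rᵀ)₃₂, (R−Rᵀ)₁₃, (R−Rᵀ)₂₁) / (2 sinθ) = (+0.803257, -0.146819, +0.577254)
rvec = θ·k = (+0.228377, -0.041743, +0.164121)

rvec=(0.2284, -0.0417, 0.1641) tvec=(-0.1767, -0.1263, 0.9381)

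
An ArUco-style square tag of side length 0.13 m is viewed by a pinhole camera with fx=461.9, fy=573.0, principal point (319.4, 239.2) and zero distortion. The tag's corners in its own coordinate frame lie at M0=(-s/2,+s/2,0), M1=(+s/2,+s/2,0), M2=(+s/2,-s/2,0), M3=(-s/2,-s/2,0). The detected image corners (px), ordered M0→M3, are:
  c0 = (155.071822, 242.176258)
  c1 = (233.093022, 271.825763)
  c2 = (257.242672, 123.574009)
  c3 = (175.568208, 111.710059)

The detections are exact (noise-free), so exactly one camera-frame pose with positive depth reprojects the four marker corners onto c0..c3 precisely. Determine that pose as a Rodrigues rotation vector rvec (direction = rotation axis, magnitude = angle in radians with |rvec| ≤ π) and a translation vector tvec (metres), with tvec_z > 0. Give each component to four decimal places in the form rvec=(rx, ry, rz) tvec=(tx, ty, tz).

rvec=(-0.0187, 0.5529, 0.2117) tvec=(-0.1332, -0.0480, 0.5269)

Intrinsics K: fx=461.9, fy=573.0, cx=319.4, cy=239.2
Marker side s = 0.13 m; corners in marker frame (Z=0):
  M0 = (-0.0650, +0.0650, 0)
  M1 = (+0.0650, +0.0650, 0)
  M2 = (+0.0650, -0.0650, 0)
  M3 = (-0.0650, -0.0650, 0)
Detected image corners:
  c0 = (155.071822, 242.176258) px
  c1 = (233.093022, 271.825763) px
  c2 = (257.242672, 123.574009) px
  c3 = (175.568208, 111.710059) px
Planar DLT: solve 8×8 A·h = b for H (H[2,2]=1):
  H  [+410.37938 -155.54122 +202.61359]
  H  [-25.97547 +1081.51210 +186.98870]
  H  [-0.99280 +0.07439 +1.00000]
B = K⁻¹H; ‖b₁‖=1.898012, ‖b₂‖=1.898012; λ = 2/(‖b₁‖+‖b₂‖) = 0.526867, sign → tz>0 ⇒ λ=+0.526867
r₁ = λ·B[:,0] = (+0.82980,+0.19447,-0.52308); r₂ = λ·B[:,1] = (-0.20452,+0.97808,+0.03919)
r₃ = r₁×r₂ = (+0.51923,+0.07446,+0.85138); SVD([r₁ r₂ r₃]) → R = UVᵀ:
  R  [+0.82980 -0.20452 +0.51923]
  R  [+0.19447 +0.97808 +0.07446]
  R  [-0.52308 +0.03919 +0.85138]
t = (-0.13321, -0.04801, +0.52687) m
tr R = 2.659265; θ = arccos((tr R − 1)/2) = 0.592347 rad = 33.939°
axis k = ((R−Rᵀ)₃₂, (R−Rᵀ)₁₃, (R−Rᵀ)₂₁) / (2 sinθ) = (-0.031582, +0.933447, +0.357323)
rvec = θ·k = (-0.018707, +0.552925, +0.211659)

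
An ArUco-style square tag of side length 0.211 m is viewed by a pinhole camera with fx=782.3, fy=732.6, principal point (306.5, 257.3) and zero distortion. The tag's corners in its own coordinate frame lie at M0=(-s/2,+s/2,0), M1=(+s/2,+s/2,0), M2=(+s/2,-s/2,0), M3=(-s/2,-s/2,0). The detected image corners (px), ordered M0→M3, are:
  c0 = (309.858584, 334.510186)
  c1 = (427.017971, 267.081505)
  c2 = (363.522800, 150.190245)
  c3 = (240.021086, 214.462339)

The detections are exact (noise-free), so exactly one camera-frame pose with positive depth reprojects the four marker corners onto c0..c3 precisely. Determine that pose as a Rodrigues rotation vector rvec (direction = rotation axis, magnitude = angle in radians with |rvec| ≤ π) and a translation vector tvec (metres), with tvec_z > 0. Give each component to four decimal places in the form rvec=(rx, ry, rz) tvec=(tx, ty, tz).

rvec=(0.0957, -0.2698, -0.5067) tvec=(0.0443, -0.0243, 1.1409)

Intrinsics K: fx=782.3, fy=732.6, cx=306.5, cy=257.3
Marker side s = 0.211 m; corners in marker frame (Z=0):
  M0 = (-0.1055, +0.1055, 0)
  M1 = (+0.1055, +0.1055, 0)
  M2 = (+0.1055, -0.1055, 0)
  M3 = (-0.1055, -0.1055, 0)
Detected image corners:
  c0 = (309.858584, 334.510186) px
  c1 = (427.017971, 267.081505) px
  c2 = (363.522800, 150.190245) px
  c3 = (240.021086, 214.462339) px
Planar DLT: solve 8×8 A·h = b for H (H[2,2]=1):
  H  [+637.99610 +361.70818 +336.87528]
  H  [-263.23026 +594.52064 +241.71620]
  H  [+0.20270 +0.13750 +1.00000]
B = K⁻¹H; ‖b₁‖=0.876524, ‖b₂‖=0.876524; λ = 2/(‖b₁‖+‖b₂‖) = 1.140870, sign → tz>0 ⇒ λ=+1.140870
r₁ = λ·B[:,0] = (+0.83982,-0.49115,+0.23126); r₂ = λ·B[:,1] = (+0.46604,+0.87075,+0.15686)
r₃ = r₁×r₂ = (-0.27841,-0.02396,+0.96016); SVD([r₁ r₂ r₃]) → R = UVᵀ:
  R  [+0.83982 +0.46604 -0.27841]
  R  [-0.49115 +0.87075 -0.02396]
  R  [+0.23126 +0.15686 +0.96016]
t = (+0.04430, -0.02427, +1.14087) m
tr R = 2.670728; θ = arccos((tr R − 1)/2) = 0.582002 rad = 33.346°
axis k = ((R−Rᵀ)₃₂, (R−Rᵀ)₁₃, (R−Rᵀ)₂₁) / (2 sinθ) = (+0.164478, -0.463592, -0.870649)
rvec = θ·k = (+0.095726, -0.269811, -0.506719)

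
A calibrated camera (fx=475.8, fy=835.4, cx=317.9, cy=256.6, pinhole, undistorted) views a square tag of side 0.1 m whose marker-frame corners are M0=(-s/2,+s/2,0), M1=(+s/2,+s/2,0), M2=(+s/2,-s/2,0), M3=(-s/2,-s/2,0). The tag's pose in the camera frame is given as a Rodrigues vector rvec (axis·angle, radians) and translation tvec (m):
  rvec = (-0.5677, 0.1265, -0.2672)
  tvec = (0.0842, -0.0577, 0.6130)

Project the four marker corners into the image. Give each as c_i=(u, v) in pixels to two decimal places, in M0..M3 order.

Intrinsics K: fx=475.8, fy=835.4, cx=317.9, cy=256.6
Marker side s = 0.1 m; corners in marker frame (Z=0):
  M0 = (-0.0500, +0.0500, 0)
  M1 = (+0.0500, +0.0500, 0)
  M2 = (+0.0500, -0.0500, 0)
  M3 = (-0.0500, -0.0500, 0)
rvec = (-0.5677, 0.1265, -0.2672), |rvec| = θ = 0.64006 rad = 36.673°
Rodrigues: sinθ=0.59725, 1−cosθ=0.19794; R = I + sinθ·[k]× + (1−cosθ)·[k]×²:
    [+0.95777 +0.21463 +0.19133]
    [-0.28402 +0.80979 +0.51339]
    [-0.04475 -0.54605 +0.83655]
t = (0.0842, -0.0577, 0.6130) m
M0: Pc = R·M0+t = (+0.04704, -0.00301, +0.58793); u = 475.8·(+0.04704)/0.58793 + 317.9 = 355.9705, v = 835.4·(-0.00301)/0.58793 + 256.6 = 252.3240
M1: Pc = R·M1+t = (+0.14282, -0.03141, +0.58346); u = 475.8·(+0.14282)/0.58346 + 317.9 = 434.3669, v = 835.4·(-0.03141)/0.58346 + 256.6 = 211.6246
M2: Pc = R·M2+t = (+0.12136, -0.11239, +0.63807); u = 475.8·(+0.12136)/0.63807 + 317.9 = 408.3951, v = 835.4·(-0.11239)/0.63807 + 256.6 = 109.4503
M3: Pc = R·M3+t = (+0.02558, -0.08399, +0.64254); u = 475.8·(+0.02558)/0.64254 + 317.9 = 336.8419, v = 835.4·(-0.08399)/0.64254 + 256.6 = 147.4024

c0=(355.97, 252.32) c1=(434.37, 211.62) c2=(408.40, 109.45) c3=(336.84, 147.40)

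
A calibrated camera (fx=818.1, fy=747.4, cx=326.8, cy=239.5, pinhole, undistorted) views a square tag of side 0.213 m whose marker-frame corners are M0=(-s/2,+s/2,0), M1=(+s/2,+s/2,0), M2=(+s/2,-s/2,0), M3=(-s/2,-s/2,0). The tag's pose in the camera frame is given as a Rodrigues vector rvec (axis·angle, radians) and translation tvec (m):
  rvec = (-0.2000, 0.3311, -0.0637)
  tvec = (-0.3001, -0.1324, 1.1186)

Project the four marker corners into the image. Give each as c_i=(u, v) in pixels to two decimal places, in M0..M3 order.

c0=(39.13, 227.52) c1=(175.62, 212.57) c2=(176.96, 72.92) c3=(45.48, 95.33)

Intrinsics K: fx=818.1, fy=747.4, cx=326.8, cy=239.5
Marker side s = 0.213 m; corners in marker frame (Z=0):
  M0 = (-0.1065, +0.1065, 0)
  M1 = (+0.1065, +0.1065, 0)
  M2 = (+0.1065, -0.1065, 0)
  M3 = (-0.1065, -0.1065, 0)
rvec = (-0.2000, 0.3311, -0.0637), |rvec| = θ = 0.39203 rad = 22.461°
Rodrigues: sinθ=0.38206, 1−cosθ=0.07586; R = I + sinθ·[k]× + (1−cosθ)·[k]×²:
    [+0.94388 +0.02939 +0.32897]
    [-0.09477 +0.97825 +0.18451]
    [-0.31640 -0.20533 +0.92614]
t = (-0.3001, -0.1324, 1.1186) m
M0: Pc = R·M0+t = (-0.39749, -0.01812, +1.13043); u = 818.1·(-0.39749)/1.13043 + 326.8 = 39.1312, v = 747.4·(-0.01812)/1.13043 + 239.5 = 227.5175
M1: Pc = R·M1+t = (-0.19645, -0.03831, +1.06304); u = 818.1·(-0.19645)/1.06304 + 326.8 = 175.6173, v = 747.4·(-0.03831)/1.06304 + 239.5 = 212.5656
M2: Pc = R·M2+t = (-0.20271, -0.24668, +1.10677); u = 818.1·(-0.20271)/1.10677 + 326.8 = 176.9637, v = 747.4·(-0.24668)/1.10677 + 239.5 = 72.9198
M3: Pc = R·M3+t = (-0.40375, -0.22649, +1.17416); u = 818.1·(-0.40375)/1.17416 + 326.8 = 45.4840, v = 747.4·(-0.22649)/1.17416 + 239.5 = 95.3299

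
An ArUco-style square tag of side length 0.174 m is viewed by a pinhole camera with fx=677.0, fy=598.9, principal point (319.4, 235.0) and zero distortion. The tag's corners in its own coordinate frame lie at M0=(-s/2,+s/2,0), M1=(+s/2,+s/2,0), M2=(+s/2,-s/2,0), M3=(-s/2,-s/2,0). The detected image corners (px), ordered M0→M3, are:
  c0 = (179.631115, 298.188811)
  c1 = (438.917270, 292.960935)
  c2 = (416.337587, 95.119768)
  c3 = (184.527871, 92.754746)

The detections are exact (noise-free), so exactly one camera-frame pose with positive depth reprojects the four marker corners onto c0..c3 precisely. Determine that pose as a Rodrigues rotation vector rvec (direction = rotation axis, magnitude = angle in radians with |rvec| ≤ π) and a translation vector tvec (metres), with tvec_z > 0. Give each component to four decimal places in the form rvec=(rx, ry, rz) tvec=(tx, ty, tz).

Intrinsics K: fx=677.0, fy=598.9, cx=319.4, cy=235.0
Marker side s = 0.174 m; corners in marker frame (Z=0):
  M0 = (-0.0870, +0.0870, 0)
  M1 = (+0.0870, +0.0870, 0)
  M2 = (+0.0870, -0.0870, 0)
  M3 = (-0.0870, -0.0870, 0)
Detected image corners:
  c0 = (179.631115, 298.188811) px
  c1 = (438.917270, 292.960935) px
  c2 = (416.337587, 95.119768) px
  c3 = (184.527871, 92.754746) px
Planar DLT: solve 8×8 A·h = b for H (H[2,2]=1):
  H  [+1471.29167 -146.10663 +306.86545]
  H  [+34.25703 +1031.70302 +189.03525]
  H  [+0.21180 -0.65072 +1.00000]
B = K⁻¹H; ‖b₁‖=2.084280, ‖b₂‖=2.084280; λ = 2/(‖b₁‖+‖b₂‖) = 0.479782, sign → tz>0 ⇒ λ=+0.479782
r₁ = λ·B[:,0] = (+0.99475,-0.01243,+0.10162); r₂ = λ·B[:,1] = (+0.04375,+0.94901,-0.31220)
r₃ = r₁×r₂ = (-0.09255,+0.31501,+0.94456); SVD([r₁ r₂ r₃]) → R = UVᵀ:
  R  [+0.99475 +0.04375 -0.09255]
  R  [-0.01243 +0.94901 +0.31501]
  R  [+0.10162 -0.31220 +0.94456]
t = (-0.00888, -0.03682, +0.47978) m
tr R = 2.888318; θ = arccos((tr R − 1)/2) = 0.335763 rad = 19.238°
axis k = ((R−Rᵀ)₃₂, (R−Rᵀ)₁₃, (R−Rᵀ)₂₁) / (2 sinθ) = (-0.951795, -0.294651, -0.085251)
rvec = θ·k = (-0.319578, -0.098933, -0.028624)

rvec=(-0.3196, -0.0989, -0.0286) tvec=(-0.0089, -0.0368, 0.4798)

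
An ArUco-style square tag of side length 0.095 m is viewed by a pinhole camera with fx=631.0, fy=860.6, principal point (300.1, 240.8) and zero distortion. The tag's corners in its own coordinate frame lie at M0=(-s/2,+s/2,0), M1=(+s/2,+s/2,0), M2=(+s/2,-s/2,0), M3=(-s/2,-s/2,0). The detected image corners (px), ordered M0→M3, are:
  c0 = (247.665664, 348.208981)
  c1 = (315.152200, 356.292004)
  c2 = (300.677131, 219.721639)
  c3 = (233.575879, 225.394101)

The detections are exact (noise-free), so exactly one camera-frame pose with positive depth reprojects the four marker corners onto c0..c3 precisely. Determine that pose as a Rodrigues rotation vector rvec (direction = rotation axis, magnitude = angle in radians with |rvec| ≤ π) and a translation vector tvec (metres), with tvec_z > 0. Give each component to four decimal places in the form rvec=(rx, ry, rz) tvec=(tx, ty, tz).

Intrinsics K: fx=631.0, fy=860.6, cx=300.1, cy=240.8
Marker side s = 0.095 m; corners in marker frame (Z=0):
  M0 = (-0.0475, +0.0475, 0)
  M1 = (+0.0475, +0.0475, 0)
  M2 = (+0.0475, -0.0475, 0)
  M3 = (-0.0475, -0.0475, 0)
Detected image corners:
  c0 = (247.665664, 348.208981) px
  c1 = (315.152200, 356.292004) px
  c2 = (300.677131, 219.721639) px
  c3 = (233.575879, 225.394101) px
Planar DLT: solve 8×8 A·h = b for H (H[2,2]=1):
  H  [+401.71798 +198.78877 +272.54081]
  H  [-308.04763 +1412.22129 +287.91748]
  H  [-1.11809 +0.17704 +1.00000]
B = K⁻¹H; ‖b₁‖=1.617808, ‖b₂‖=1.617808; λ = 2/(‖b₁‖+‖b₂‖) = 0.618120, sign → tz>0 ⇒ λ=+0.618120
r₁ = λ·B[:,0] = (+0.72221,-0.02788,-0.69111); r₂ = λ·B[:,1] = (+0.14269,+0.98370,+0.10943)
r₃ = r₁×r₂ = (+0.67680,-0.17764,+0.71441); SVD([r₁ r₂ r₃]) → R = UVᵀ:
  R  [+0.72221 +0.14269 +0.67680]
  R  [-0.02788 +0.98370 -0.17764]
  R  [-0.69111 +0.10943 +0.71441]
t = (-0.02700, +0.03384, +0.61812) m
tr R = 2.420322; θ = arccos((tr R − 1)/2) = 0.781070 rad = 44.752°
axis k = ((R−Rᵀ)₃₂, (R−Rᵀ)₁₃, (R−Rᵀ)₂₁) / (2 sinθ) = (+0.203876, +0.971474, -0.121132)
rvec = θ·k = (+0.159241, +0.758789, -0.094613)

rvec=(0.1592, 0.7588, -0.0946) tvec=(-0.0270, 0.0338, 0.6181)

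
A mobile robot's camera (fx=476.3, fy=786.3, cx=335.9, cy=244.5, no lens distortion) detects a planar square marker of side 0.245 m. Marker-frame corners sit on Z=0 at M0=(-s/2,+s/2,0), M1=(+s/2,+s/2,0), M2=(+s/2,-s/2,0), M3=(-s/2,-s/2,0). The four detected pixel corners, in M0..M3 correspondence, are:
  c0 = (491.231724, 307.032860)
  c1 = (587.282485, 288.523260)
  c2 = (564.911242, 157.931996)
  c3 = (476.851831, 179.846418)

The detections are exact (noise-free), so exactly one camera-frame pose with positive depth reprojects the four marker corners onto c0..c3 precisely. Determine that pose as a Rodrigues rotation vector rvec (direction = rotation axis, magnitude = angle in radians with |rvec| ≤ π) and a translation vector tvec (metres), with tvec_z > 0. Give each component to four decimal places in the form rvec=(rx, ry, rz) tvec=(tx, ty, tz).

Intrinsics K: fx=476.3, fy=786.3, cx=335.9, cy=244.5
Marker side s = 0.245 m; corners in marker frame (Z=0):
  M0 = (-0.1225, +0.1225, 0)
  M1 = (+0.1225, +0.1225, 0)
  M2 = (+0.1225, -0.1225, 0)
  M3 = (-0.1225, -0.1225, 0)
Detected image corners:
  c0 = (491.231724, 307.032860) px
  c1 = (587.282485, 288.523260) px
  c2 = (564.911242, 157.931996) px
  c3 = (476.851831, 179.846418) px
Planar DLT: solve 8×8 A·h = b for H (H[2,2]=1):
  H  [+291.11200 -96.36962 +528.81283]
  H  [-119.73950 +450.64443 +230.98220]
  H  [-0.15843 -0.32270 +1.00000]
B = K⁻¹H; ‖b₁‖=0.747215, ‖b₂‖=0.747215; λ = 2/(‖b₁‖+‖b₂‖) = 1.338303, sign → tz>0 ⇒ λ=+1.338303
r₁ = λ·B[:,0] = (+0.96749,-0.13787,-0.21203); r₂ = λ·B[:,1] = (+0.03379,+0.90130,-0.43188)
r₃ = r₁×r₂ = (+0.25064,+0.41067,+0.87666); SVD([r₁ r₂ r₃]) → R = UVᵀ:
  R  [+0.96749 +0.03379 +0.25064]
  R  [-0.13787 +0.90130 +0.41067]
  R  [-0.21203 -0.43188 +0.87666]
t = (+0.54204, -0.02301, +1.33830) m
tr R = 2.745448; θ = arccos((tr R − 1)/2) = 0.510042 rad = 29.223°
axis k = ((R−Rᵀ)₃₂, (R−Rᵀ)₁₃, (R−Rᵀ)₂₁) / (2 sinθ) = (-0.862885, +0.473837, -0.175806)
rvec = θ·k = (-0.440108, +0.241677, -0.089669)

rvec=(-0.4401, 0.2417, -0.0897) tvec=(0.5420, -0.0230, 1.3383)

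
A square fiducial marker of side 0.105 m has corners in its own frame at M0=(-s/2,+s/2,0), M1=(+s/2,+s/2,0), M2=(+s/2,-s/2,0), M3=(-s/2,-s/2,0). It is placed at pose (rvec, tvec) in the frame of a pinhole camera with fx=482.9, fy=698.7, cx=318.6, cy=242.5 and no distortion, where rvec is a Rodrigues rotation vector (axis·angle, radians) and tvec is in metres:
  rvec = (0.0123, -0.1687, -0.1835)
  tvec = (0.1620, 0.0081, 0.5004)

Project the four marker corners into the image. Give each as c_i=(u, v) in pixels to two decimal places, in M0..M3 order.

Intrinsics K: fx=482.9, fy=698.7, cx=318.6, cy=242.5
Marker side s = 0.105 m; corners in marker frame (Z=0):
  M0 = (-0.0525, +0.0525, 0)
  M1 = (+0.0525, +0.0525, 0)
  M2 = (+0.0525, -0.0525, 0)
  M3 = (-0.0525, -0.0525, 0)
rvec = (0.0123, -0.1687, -0.1835), |rvec| = θ = 0.24957 rad = 14.299°
Rodrigues: sinθ=0.24698, 1−cosθ=0.03098; R = I + sinθ·[k]× + (1−cosθ)·[k]×²:
    [+0.96909 +0.18057 -0.16808]
    [-0.18263 +0.98318 +0.00323]
    [+0.16583 +0.02757 +0.98577]
t = (0.1620, 0.0081, 0.5004) m
M0: Pc = R·M0+t = (+0.12060, +0.06930, +0.49314); u = 482.9·(+0.12060)/0.49314 + 318.6 = 436.6978, v = 698.7·(+0.06930)/0.49314 + 242.5 = 340.6937
M1: Pc = R·M1+t = (+0.22236, +0.05013, +0.51055); u = 482.9·(+0.22236)/0.51055 + 318.6 = 528.9136, v = 698.7·(+0.05013)/0.51055 + 242.5 = 311.1016
M2: Pc = R·M2+t = (+0.20340, -0.05310, +0.50766); u = 482.9·(+0.20340)/0.50766 + 318.6 = 512.0778, v = 698.7·(-0.05310)/0.50766 + 242.5 = 169.4106
M3: Pc = R·M3+t = (+0.10164, -0.03393, +0.49025); u = 482.9·(+0.10164)/0.49025 + 318.6 = 418.7195, v = 698.7·(-0.03393)/0.49025 + 242.5 = 194.1451

c0=(436.70, 340.69) c1=(528.91, 311.10) c2=(512.08, 169.41) c3=(418.72, 194.15)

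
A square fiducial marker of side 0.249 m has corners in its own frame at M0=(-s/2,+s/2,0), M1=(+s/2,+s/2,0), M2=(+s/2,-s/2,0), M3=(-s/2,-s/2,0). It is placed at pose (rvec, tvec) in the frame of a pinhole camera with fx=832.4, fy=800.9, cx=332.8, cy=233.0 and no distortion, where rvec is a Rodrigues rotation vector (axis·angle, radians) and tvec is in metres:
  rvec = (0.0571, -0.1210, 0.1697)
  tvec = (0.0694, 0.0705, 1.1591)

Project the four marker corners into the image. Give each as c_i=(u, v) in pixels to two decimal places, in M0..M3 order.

Intrinsics K: fx=832.4, fy=800.9, cx=332.8, cy=233.0
Marker side s = 0.249 m; corners in marker frame (Z=0):
  M0 = (-0.1245, +0.1245, 0)
  M1 = (+0.1245, +0.1245, 0)
  M2 = (+0.1245, -0.1245, 0)
  M3 = (-0.1245, -0.1245, 0)
rvec = (0.0571, -0.1210, 0.1697), |rvec| = θ = 0.21610 rad = 12.382°
Rodrigues: sinθ=0.21442, 1−cosθ=0.02326; R = I + sinθ·[k]× + (1−cosθ)·[k]×²:
    [+0.97836 -0.17182 -0.11523]
    [+0.16494 +0.98403 -0.06688]
    [+0.12489 +0.04643 +0.99108]
t = (0.0694, 0.0705, 1.1591) m
M0: Pc = R·M0+t = (-0.07380, +0.17248, +1.14933); u = 832.4·(-0.07380)/1.14933 + 332.8 = 279.3517, v = 800.9·(+0.17248)/1.14933 + 233.0 = 353.1887
M1: Pc = R·M1+t = (+0.16981, +0.21355, +1.18043); u = 832.4·(+0.16981)/1.18043 + 332.8 = 452.5476, v = 800.9·(+0.21355)/1.18043 + 233.0 = 377.8880
M2: Pc = R·M2+t = (+0.21260, -0.03148, +1.16887); u = 832.4·(+0.21260)/1.16887 + 332.8 = 484.2003, v = 800.9·(-0.03148)/1.16887 + 233.0 = 211.4322
M3: Pc = R·M3+t = (-0.03101, -0.07255, +1.13777); u = 832.4·(-0.03101)/1.13777 + 332.8 = 310.1097, v = 800.9·(-0.07255)/1.13777 + 233.0 = 181.9325

c0=(279.35, 353.19) c1=(452.55, 377.89) c2=(484.20, 211.43) c3=(310.11, 181.93)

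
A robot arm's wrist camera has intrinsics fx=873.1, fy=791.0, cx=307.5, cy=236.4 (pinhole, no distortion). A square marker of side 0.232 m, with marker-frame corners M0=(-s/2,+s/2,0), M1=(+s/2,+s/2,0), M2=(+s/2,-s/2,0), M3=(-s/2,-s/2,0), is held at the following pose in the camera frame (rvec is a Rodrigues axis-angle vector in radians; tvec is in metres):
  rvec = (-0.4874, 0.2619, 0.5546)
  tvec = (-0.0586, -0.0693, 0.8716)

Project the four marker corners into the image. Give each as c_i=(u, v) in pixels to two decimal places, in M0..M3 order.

Intrinsics K: fx=873.1, fy=791.0, cx=307.5, cy=236.4
Marker side s = 0.232 m; corners in marker frame (Z=0):
  M0 = (-0.1160, +0.1160, 0)
  M1 = (+0.1160, +0.1160, 0)
  M2 = (+0.1160, -0.1160, 0)
  M3 = (-0.1160, -0.1160, 0)
rvec = (-0.4874, 0.2619, 0.5546), |rvec| = θ = 0.78341 rad = 44.886°
Rodrigues: sinθ=0.70570, 1−cosθ=0.29149; R = I + sinθ·[k]× + (1−cosθ)·[k]×²:
    [+0.82134 -0.56021 +0.10754]
    [+0.43896 +0.74109 +0.50804]
    [-0.36430 -0.37007 +0.85460]
t = (-0.0586, -0.0693, 0.8716) m
M0: Pc = R·M0+t = (-0.21886, -0.03425, +0.87093); u = 873.1·(-0.21886)/0.87093 + 307.5 = 88.0951, v = 791.0·(-0.03425)/0.87093 + 236.4 = 205.2906
M1: Pc = R·M1+t = (-0.02831, +0.06759, +0.78641); u = 873.1·(-0.02831)/0.78641 + 307.5 = 276.0700, v = 791.0·(+0.06759)/0.78641 + 236.4 = 304.3798
M2: Pc = R·M2+t = (+0.10166, -0.10435, +0.87227); u = 873.1·(+0.10166)/0.87227 + 307.5 = 409.2569, v = 791.0·(-0.10435)/0.87227 + 236.4 = 141.7750
M3: Pc = R·M3+t = (-0.08889, -0.20619, +0.95679); u = 873.1·(-0.08889)/0.95679 + 307.5 = 226.3844, v = 791.0·(-0.20619)/0.95679 + 236.4 = 65.9412

c0=(88.10, 205.29) c1=(276.07, 304.38) c2=(409.26, 141.77) c3=(226.38, 65.94)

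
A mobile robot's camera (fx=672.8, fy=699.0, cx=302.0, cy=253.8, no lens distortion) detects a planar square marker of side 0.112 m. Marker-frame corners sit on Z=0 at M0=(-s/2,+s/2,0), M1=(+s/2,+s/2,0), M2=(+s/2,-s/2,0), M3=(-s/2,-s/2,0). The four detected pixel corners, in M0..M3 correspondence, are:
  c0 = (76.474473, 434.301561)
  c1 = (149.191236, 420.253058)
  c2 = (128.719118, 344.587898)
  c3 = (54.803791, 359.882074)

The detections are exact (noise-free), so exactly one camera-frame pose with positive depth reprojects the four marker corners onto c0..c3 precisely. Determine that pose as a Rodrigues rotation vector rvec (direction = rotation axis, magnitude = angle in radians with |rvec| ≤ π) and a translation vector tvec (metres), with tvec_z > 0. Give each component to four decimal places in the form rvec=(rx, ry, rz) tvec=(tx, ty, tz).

Intrinsics K: fx=672.8, fy=699.0, cx=302.0, cy=253.8
Marker side s = 0.112 m; corners in marker frame (Z=0):
  M0 = (-0.0560, +0.0560, 0)
  M1 = (+0.0560, +0.0560, 0)
  M2 = (+0.0560, -0.0560, 0)
  M3 = (-0.0560, -0.0560, 0)
Detected image corners:
  c0 = (76.474473, 434.301561) px
  c1 = (149.191236, 420.253058) px
  c2 = (128.719118, 344.587898) px
  c3 = (54.803791, 359.882074) px
Planar DLT: solve 8×8 A·h = b for H (H[2,2]=1):
  H  [+642.96306 +206.43441 +102.16988]
  H  [-175.10064 +739.56804 +390.17782]
  H  [-0.11331 +0.17853 +1.00000]
B = K⁻¹H; ‖b₁‖=1.034282, ‖b₂‖=1.034282; λ = 2/(‖b₁‖+‖b₂‖) = 0.966855, sign → tz>0 ⇒ λ=+0.966855
r₁ = λ·B[:,0] = (+0.97315,-0.20242,-0.10955); r₂ = λ·B[:,1] = (+0.21918,+0.96029,+0.17261)
r₃ = r₁×r₂ = (+0.07026,-0.19199,+0.97888); SVD([r₁ r₂ r₃]) → R = UVᵀ:
  R  [+0.97315 +0.21918 +0.07026]
  R  [-0.20242 +0.96029 -0.19199]
  R  [-0.10955 +0.17261 +0.97888]
t = (-0.28717, +0.18864, +0.96685) m
tr R = 2.912325; θ = arccos((tr R − 1)/2) = 0.297192 rad = 17.028°
axis k = ((R−Rᵀ)₃₂, (R−Rᵀ)₁₃, (R−Rᵀ)₂₁) / (2 sinθ) = (+0.622531, +0.307020, -0.719857)
rvec = θ·k = (+0.185011, +0.091244, -0.213936)

rvec=(0.1850, 0.0912, -0.2139) tvec=(-0.2872, 0.1886, 0.9669)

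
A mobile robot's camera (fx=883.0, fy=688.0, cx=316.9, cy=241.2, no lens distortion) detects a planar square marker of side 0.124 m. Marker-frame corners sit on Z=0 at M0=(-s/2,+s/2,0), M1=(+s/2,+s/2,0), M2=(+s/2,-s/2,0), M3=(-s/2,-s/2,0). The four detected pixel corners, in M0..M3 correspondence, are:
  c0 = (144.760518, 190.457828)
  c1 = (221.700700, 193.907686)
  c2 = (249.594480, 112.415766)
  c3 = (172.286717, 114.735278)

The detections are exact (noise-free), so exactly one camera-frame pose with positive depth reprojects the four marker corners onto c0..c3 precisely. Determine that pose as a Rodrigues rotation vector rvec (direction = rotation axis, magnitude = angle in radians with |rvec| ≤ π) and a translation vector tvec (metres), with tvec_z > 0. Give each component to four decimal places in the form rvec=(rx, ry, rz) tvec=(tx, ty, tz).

Intrinsics K: fx=883.0, fy=688.0, cx=316.9, cy=241.2
Marker side s = 0.124 m; corners in marker frame (Z=0):
  M0 = (-0.0620, +0.0620, 0)
  M1 = (+0.0620, +0.0620, 0)
  M2 = (+0.0620, -0.0620, 0)
  M3 = (-0.0620, -0.0620, 0)
Detected image corners:
  c0 = (144.760518, 190.457828) px
  c1 = (221.700700, 193.907686) px
  c2 = (249.594480, 112.415766) px
  c3 = (172.286717, 114.735278) px
Planar DLT: solve 8×8 A·h = b for H (H[2,2]=1):
  H  [+505.57588 -257.66240 +195.82274]
  H  [-85.99009 +606.51047 +152.44533]
  H  [-0.59064 -0.17378 +1.00000]
B = K⁻¹H; ‖b₁‖=0.985447, ‖b₂‖=0.985447; λ = 2/(‖b₁‖+‖b₂‖) = 1.014768, sign → tz>0 ⇒ λ=+1.014768
r₁ = λ·B[:,0] = (+0.79613,+0.08330,-0.59937); r₂ = λ·B[:,1] = (-0.23282,+0.95640,-0.17634)
r₃ = r₁×r₂ = (+0.55854,+0.27994,+0.78081); SVD([r₁ r₂ r₃]) → R = UVᵀ:
  R  [+0.79613 -0.23282 +0.55854]
  R  [+0.08330 +0.95640 +0.27994]
  R  [-0.59937 -0.17634 +0.78081]
t = (-0.13915, -0.13091, +1.01477) m
tr R = 2.533334; θ = arccos((tr R − 1)/2) = 0.697162 rad = 39.944°
axis k = ((R−Rᵀ)₃₂, (R−Rᵀ)₁₃, (R−Rᵀ)₂₁) / (2 sinθ) = (-0.355336, +0.901737, +0.246182)
rvec = θ·k = (-0.247727, +0.628658, +0.171629)

rvec=(-0.2477, 0.6287, 0.1716) tvec=(-0.1391, -0.1309, 1.0148)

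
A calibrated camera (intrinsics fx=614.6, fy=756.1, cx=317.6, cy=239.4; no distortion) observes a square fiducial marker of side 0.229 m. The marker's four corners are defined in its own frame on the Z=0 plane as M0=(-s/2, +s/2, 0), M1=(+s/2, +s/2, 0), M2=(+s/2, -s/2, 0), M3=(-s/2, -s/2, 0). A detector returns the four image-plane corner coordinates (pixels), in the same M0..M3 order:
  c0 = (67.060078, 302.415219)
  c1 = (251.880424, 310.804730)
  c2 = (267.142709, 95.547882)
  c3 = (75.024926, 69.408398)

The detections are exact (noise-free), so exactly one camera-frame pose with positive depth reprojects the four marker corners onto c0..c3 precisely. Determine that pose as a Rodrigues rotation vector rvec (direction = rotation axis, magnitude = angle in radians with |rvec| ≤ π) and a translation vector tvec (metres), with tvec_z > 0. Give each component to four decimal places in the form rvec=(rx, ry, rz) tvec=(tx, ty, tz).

Intrinsics K: fx=614.6, fy=756.1, cx=317.6, cy=239.4
Marker side s = 0.229 m; corners in marker frame (Z=0):
  M0 = (-0.1145, +0.1145, 0)
  M1 = (+0.1145, +0.1145, 0)
  M2 = (+0.1145, -0.1145, 0)
  M3 = (-0.1145, -0.1145, 0)
Detected image corners:
  c0 = (67.060078, 302.415219) px
  c1 = (251.880424, 310.804730) px
  c2 = (267.142709, 95.547882) px
  c3 = (75.024926, 69.408398) px
Planar DLT: solve 8×8 A·h = b for H (H[2,2]=1):
  H  [+877.40813 -19.99994 +168.72498]
  H  [+138.98890 +1014.13627 +197.30291]
  H  [+0.33123 +0.18949 +1.00000]
B = K⁻¹H; ‖b₁‖=1.301765, ‖b₂‖=1.301765; λ = 2/(‖b₁‖+‖b₂‖) = 0.768188, sign → tz>0 ⇒ λ=+0.768188
r₁ = λ·B[:,0] = (+0.96518,+0.06065,+0.25445); r₂ = λ·B[:,1] = (-0.10022,+0.98426,+0.14557)
r₃ = r₁×r₂ = (-0.24161,-0.16600,+0.95607); SVD([r₁ r₂ r₃]) → R = UVᵀ:
  R  [+0.96518 -0.10022 -0.24161]
  R  [+0.06065 +0.98426 -0.16600]
  R  [+0.25445 +0.14557 +0.95607]
t = (-0.18608, -0.04277, +0.76819) m
tr R = 2.905511; θ = arccos((tr R − 1)/2) = 0.308613 rad = 17.682°
axis k = ((R−Rᵀ)₃₂, (R−Rᵀ)₁₃, (R−Rᵀ)₂₁) / (2 sinθ) = (+0.512881, -0.816595, +0.264812)
rvec = θ·k = (+0.158282, -0.252012, +0.081724)

rvec=(0.1583, -0.2520, 0.0817) tvec=(-0.1861, -0.0428, 0.7682)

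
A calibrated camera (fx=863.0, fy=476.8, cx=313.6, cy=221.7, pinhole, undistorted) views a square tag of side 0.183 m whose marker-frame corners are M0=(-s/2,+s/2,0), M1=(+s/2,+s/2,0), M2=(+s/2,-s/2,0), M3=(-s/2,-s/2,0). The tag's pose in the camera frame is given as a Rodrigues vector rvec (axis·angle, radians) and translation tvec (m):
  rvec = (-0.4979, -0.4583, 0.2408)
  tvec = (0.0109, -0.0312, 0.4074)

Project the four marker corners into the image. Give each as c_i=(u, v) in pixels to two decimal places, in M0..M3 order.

Intrinsics K: fx=863.0, fy=476.8, cx=313.6, cy=221.7
Marker side s = 0.183 m; corners in marker frame (Z=0):
  M0 = (-0.0915, +0.0915, 0)
  M1 = (+0.0915, +0.0915, 0)
  M2 = (+0.0915, -0.0915, 0)
  M3 = (-0.0915, -0.0915, 0)
rvec = (-0.4979, -0.4583, 0.2408), |rvec| = θ = 0.71828 rad = 41.154°
Rodrigues: sinθ=0.65809, 1−cosθ=0.24706; R = I + sinθ·[k]× + (1−cosθ)·[k]×²:
    [+0.87165 -0.11135 -0.47731]
    [+0.32989 +0.85352 +0.40333]
    [+0.36248 -0.50902 +0.78071]
t = (0.0109, -0.0312, 0.4074) m
M0: Pc = R·M0+t = (-0.07904, +0.01671, +0.32766); u = 863.0·(-0.07904)/0.32766 + 313.6 = 105.4082, v = 476.8·(+0.01671)/0.32766 + 221.7 = 246.0186
M1: Pc = R·M1+t = (+0.08047, +0.07708, +0.39399); u = 863.0·(+0.08047)/0.39399 + 313.6 = 489.8566, v = 476.8·(+0.07708)/0.39399 + 221.7 = 314.9833
M2: Pc = R·M2+t = (+0.10084, -0.07911, +0.48714); u = 863.0·(+0.10084)/0.48714 + 313.6 = 492.2517, v = 476.8·(-0.07911)/0.48714 + 221.7 = 144.2680
M3: Pc = R·M3+t = (-0.05867, -0.13948, +0.42081); u = 863.0·(-0.05867)/0.42081 + 313.6 = 193.2836, v = 476.8·(-0.13948)/0.42081 + 221.7 = 63.6587

c0=(105.41, 246.02) c1=(489.86, 314.98) c2=(492.25, 144.27) c3=(193.28, 63.66)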